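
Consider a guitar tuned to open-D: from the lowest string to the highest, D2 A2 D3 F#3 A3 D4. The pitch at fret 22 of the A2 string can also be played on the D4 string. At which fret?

Fret 22 on A2 is MIDI 45 + 22 = 67 (G4). On the D4 string (open MIDI 62), that pitch is 67 − 62 = fret 5.

5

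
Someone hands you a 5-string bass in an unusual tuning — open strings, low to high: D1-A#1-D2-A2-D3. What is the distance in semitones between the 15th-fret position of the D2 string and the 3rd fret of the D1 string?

24 semitones

D2 at fret 15 → F3 (MIDI 53); D1 at fret 3 → F1 (MIDI 29).
53 − 29 = 24, so the two pitches are 24 semitones apart, with F3 the higher.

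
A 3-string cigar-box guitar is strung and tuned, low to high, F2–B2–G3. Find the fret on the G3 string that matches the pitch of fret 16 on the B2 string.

8

Fret 16 on B2 is MIDI 47 + 16 = 63 (D♯4). On the G3 string (open MIDI 55), that pitch is 63 − 55 = fret 8.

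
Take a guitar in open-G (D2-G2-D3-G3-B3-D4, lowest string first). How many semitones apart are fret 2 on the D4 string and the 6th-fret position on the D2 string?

D4 at fret 2 → E4 (MIDI 64); D2 at fret 6 → G#2 (MIDI 44).
64 − 44 = 20, so the two pitches are 20 semitones apart, with E4 the higher.

20 semitones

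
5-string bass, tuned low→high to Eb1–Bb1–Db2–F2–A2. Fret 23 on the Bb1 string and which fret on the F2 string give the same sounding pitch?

16

Bb1 at fret 23 is Bb1 + 23 semitones = A3.
The open F2 string is 7 semitones above the open Bb1, so the same pitch on the F2 string lies at fret 23 − 7 = 16.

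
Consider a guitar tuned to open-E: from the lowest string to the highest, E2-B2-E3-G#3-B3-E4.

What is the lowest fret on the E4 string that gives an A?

5

From E4, count semitones up the chromatic scale until reaching A: E–F–F#–G–G#–A — 5 steps.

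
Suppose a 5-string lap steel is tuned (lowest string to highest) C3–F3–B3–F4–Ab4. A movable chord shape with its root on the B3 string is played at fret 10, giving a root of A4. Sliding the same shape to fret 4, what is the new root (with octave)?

Eb4

Moving from fret 10 to fret 4 shifts the root by -6 semitones.
A4 down 6 semitones is Eb4.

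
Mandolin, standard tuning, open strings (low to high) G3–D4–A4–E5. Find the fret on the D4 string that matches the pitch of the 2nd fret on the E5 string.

E5 at fret 2 is E5 + 2 semitones = F♯5.
The open D4 string is 14 semitones below the open E5, so the same pitch on the D4 string lies at fret 2 + 14 = 16.

16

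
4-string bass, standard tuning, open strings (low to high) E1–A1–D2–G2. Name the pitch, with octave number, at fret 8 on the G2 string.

D#3

The open G2 string plus 8 semitones: G–G#–A–A#–B–C–C#–D–D#.
The walk passes from B into C once, so the octave number goes from 2 to 3.
(Equivalently spelled Eb3.)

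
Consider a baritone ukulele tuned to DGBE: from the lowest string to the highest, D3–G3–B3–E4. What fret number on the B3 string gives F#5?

19

F#5 is 19 semitones above the open B3 (B–C–C#–D–…–E–F–F#), so it sits at fret 19.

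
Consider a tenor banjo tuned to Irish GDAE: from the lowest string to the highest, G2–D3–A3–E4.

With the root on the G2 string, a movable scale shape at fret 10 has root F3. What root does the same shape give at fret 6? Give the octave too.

C#3

Moving from fret 10 to fret 6 shifts the root by -4 semitones.
F3 down 4 semitones is C#3.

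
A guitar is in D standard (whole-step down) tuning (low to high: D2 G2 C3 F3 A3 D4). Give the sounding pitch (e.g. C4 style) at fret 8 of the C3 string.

G#3

C3 is MIDI 48. Adding 8 gives 56, which is G#3.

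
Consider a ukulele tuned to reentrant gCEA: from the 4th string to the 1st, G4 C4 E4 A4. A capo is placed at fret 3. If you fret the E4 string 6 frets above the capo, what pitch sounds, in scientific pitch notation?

C♯5

The capo raises the open E4 by 3 semitones to G4; fretting 6 more gives E4 + 3 + 6 = E4 + 9 semitones = C♯5.
(Also written D♭.)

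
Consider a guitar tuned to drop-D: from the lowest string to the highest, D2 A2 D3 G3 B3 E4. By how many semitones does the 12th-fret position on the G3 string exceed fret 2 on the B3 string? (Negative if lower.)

G3 at fret 12 → G4 (MIDI 67); B3 at fret 2 → C♯4 (MIDI 61).
67 − 61 = 6, so the two pitches are 6 semitones apart.

6 semitones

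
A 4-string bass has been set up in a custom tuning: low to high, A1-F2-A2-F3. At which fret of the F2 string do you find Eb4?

Eb4 is 22 semitones above the open F2 (F–Gb–G–Ab–…–Db–D–Eb), so it sits at fret 22.

22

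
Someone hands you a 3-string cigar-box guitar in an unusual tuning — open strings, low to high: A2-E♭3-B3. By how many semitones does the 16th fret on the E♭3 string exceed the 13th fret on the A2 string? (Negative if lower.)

E♭3 at fret 16 → G4 (MIDI 67); A2 at fret 13 → B♭3 (MIDI 58).
67 − 58 = 9, so the two pitches are 9 semitones apart.

9 semitones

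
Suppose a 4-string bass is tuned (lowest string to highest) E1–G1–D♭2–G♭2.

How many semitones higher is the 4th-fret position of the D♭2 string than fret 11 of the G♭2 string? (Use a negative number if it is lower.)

-12 semitones

D♭2 at fret 4 → F2 (MIDI 41); G♭2 at fret 11 → F3 (MIDI 53).
41 − 53 = -12, so the two pitches are 12 semitones apart.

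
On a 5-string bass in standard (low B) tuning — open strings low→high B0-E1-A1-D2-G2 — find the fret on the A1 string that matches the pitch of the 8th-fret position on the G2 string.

18

G2 at fret 8 is G2 + 8 semitones = D♯3.
The open A1 string is 10 semitones below the open G2, so the same pitch on the A1 string lies at fret 8 + 10 = 18.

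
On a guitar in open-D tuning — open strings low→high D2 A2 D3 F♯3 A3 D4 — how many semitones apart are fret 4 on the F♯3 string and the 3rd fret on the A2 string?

F♯3 at fret 4 → A♯3 (MIDI 58); A2 at fret 3 → C3 (MIDI 48).
58 − 48 = 10, so the two pitches are 10 semitones apart, with A♯3 the higher.

10 semitones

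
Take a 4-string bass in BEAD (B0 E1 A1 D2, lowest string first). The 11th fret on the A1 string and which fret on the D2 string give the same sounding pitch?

A1 at fret 11 is A1 + 11 semitones = G#2.
The open D2 string is 5 semitones above the open A1, so the same pitch on the D2 string lies at fret 11 − 5 = 6.

6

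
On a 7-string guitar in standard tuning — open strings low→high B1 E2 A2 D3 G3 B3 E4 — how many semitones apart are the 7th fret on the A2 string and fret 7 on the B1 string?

10 semitones

A2 at fret 7 → E3 (MIDI 52); B1 at fret 7 → F#2 (MIDI 42).
52 − 42 = 10, so the two pitches are 10 semitones apart, with E3 the higher.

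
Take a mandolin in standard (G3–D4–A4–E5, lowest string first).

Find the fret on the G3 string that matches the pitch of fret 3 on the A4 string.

17

A4 at fret 3 is A4 + 3 semitones = C5.
The open G3 string is 14 semitones below the open A4, so the same pitch on the G3 string lies at fret 3 + 14 = 17.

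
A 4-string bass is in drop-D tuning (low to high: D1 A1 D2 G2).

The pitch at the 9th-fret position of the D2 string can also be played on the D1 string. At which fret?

Fret 9 on D2 is MIDI 38 + 9 = 47 (B2). On the D1 string (open MIDI 26), that pitch is 47 − 26 = fret 21.

21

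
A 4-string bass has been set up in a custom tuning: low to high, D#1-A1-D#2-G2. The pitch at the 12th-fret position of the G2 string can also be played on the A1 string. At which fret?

G2 at fret 12 is G2 + 12 semitones = G3.
The open A1 string is 10 semitones below the open G2, so the same pitch on the A1 string lies at fret 12 + 10 = 22.

22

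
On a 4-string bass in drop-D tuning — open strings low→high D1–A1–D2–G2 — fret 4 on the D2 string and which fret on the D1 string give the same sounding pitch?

16

D2 at fret 4 is D2 + 4 semitones = F#2.
The open D1 string is 12 semitones below the open D2, so the same pitch on the D1 string lies at fret 4 + 12 = 16.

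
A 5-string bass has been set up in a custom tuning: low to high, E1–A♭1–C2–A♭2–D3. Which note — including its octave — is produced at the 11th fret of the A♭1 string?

G2

Each fret is one semitone, so A♭1 + 11 = G2.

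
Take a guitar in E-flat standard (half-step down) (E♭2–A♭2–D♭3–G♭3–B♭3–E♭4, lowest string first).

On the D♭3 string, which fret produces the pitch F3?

F3 is 4 semitones above the open D♭3 (Db–D–Eb–E–F), so it sits at fret 4.

4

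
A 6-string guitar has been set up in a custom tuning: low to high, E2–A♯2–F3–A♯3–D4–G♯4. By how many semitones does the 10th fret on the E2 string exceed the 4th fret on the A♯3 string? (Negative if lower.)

E2 at fret 10 → D3 (MIDI 50); A♯3 at fret 4 → D4 (MIDI 62).
50 − 62 = -12, so the two pitches are 12 semitones apart.

-12 semitones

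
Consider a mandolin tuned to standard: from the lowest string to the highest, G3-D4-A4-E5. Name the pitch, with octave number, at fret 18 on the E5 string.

E5 is MIDI 76. Adding 18 gives 94, which is A#6.

A#6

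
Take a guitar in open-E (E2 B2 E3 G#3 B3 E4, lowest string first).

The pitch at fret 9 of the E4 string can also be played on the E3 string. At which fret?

21

Fret 9 on E4 is MIDI 64 + 9 = 73 (C#5). On the E3 string (open MIDI 52), that pitch is 73 − 52 = fret 21.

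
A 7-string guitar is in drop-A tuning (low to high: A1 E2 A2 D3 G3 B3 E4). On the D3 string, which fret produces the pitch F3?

F3 is 3 semitones above the open D3 (D–D#–E–F), so it sits at fret 3.

3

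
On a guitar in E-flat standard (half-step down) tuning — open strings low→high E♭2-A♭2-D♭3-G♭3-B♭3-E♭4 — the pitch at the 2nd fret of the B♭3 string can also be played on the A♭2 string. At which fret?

B♭3 at fret 2 is B♭3 + 2 semitones = C4.
The open A♭2 string is 14 semitones below the open B♭3, so the same pitch on the A♭2 string lies at fret 2 + 14 = 16.

16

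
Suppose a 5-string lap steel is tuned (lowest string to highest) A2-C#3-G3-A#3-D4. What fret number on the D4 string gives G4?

5

G4 is 5 semitones above the open D4 (D–D#–E–F–F#–G), so it sits at fret 5.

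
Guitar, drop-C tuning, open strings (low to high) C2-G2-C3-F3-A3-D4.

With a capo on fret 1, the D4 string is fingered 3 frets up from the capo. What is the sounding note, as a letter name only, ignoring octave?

The capo raises the open D4 by 1 semitone to D#4; fretting 3 more gives D4 + 1 + 3 = D4 + 4 semitones, landing on F#.
(Also written Gb.)

F#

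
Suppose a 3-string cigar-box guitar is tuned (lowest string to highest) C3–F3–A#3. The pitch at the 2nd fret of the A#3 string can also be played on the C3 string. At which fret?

12

Fret 2 on A#3 is MIDI 58 + 2 = 60 (C4). On the C3 string (open MIDI 48), that pitch is 60 − 48 = fret 12.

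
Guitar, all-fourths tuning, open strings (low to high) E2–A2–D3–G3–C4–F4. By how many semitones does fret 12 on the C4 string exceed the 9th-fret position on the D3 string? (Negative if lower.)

C4 at fret 12 → C5 (MIDI 72); D3 at fret 9 → B3 (MIDI 59).
72 − 59 = 13, so the two pitches are 13 semitones apart.

13 semitones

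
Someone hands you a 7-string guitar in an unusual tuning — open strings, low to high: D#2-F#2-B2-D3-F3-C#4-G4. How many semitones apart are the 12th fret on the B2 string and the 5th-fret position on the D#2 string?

B2 at fret 12 → B3 (MIDI 59); D#2 at fret 5 → G#2 (MIDI 44).
59 − 44 = 15, so the two pitches are 15 semitones apart, with B3 the higher.

15 semitones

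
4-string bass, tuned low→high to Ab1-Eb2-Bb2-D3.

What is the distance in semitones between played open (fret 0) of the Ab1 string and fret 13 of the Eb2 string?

Ab1 at fret 0 → Ab1 (MIDI 32); Eb2 at fret 13 → E3 (MIDI 52).
32 − 52 = -20, so the two pitches are 20 semitones apart, with E3 the higher.

20 semitones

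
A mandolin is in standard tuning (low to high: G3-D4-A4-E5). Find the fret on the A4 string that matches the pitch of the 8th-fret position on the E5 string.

Fret 8 on E5 is MIDI 76 + 8 = 84 (C6). On the A4 string (open MIDI 69), that pitch is 84 − 69 = fret 15.

15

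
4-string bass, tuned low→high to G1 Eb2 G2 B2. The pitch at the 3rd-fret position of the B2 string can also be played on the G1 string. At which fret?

19

Fret 3 on B2 is MIDI 47 + 3 = 50 (D3). On the G1 string (open MIDI 31), that pitch is 50 − 31 = fret 19.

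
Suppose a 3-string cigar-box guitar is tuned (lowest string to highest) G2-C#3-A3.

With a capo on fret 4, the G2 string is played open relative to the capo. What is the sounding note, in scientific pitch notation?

B2

The capo raises the open G2 by 4 semitones to B2; fretting 0 more gives G2 + 4 + 0 = G2 + 4 semitones = B2.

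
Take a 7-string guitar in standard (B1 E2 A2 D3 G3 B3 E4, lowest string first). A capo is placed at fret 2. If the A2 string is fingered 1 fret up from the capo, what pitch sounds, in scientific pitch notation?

The capo raises the open A2 by 2 semitones to B2; fretting 1 more gives A2 + 2 + 1 = A2 + 3 semitones = C3.

C3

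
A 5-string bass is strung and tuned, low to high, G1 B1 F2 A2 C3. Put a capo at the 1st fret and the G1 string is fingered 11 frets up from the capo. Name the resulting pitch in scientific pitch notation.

The capo raises the open G1 by 1 semitone to Ab1; fretting 11 more gives G1 + 1 + 11 = G1 + 12 semitones = G2.

G2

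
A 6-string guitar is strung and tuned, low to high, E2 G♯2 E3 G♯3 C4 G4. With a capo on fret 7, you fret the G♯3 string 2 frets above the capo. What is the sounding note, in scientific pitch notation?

The capo raises the open G♯3 by 7 semitones to D♯4; fretting 2 more gives G♯3 + 7 + 2 = G♯3 + 9 semitones = F4.

F4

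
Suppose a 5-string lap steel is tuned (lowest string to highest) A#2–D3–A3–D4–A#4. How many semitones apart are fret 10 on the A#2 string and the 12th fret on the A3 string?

A#2 at fret 10 → G#3 (MIDI 56); A3 at fret 12 → A4 (MIDI 69).
56 − 69 = -13, so the two pitches are 13 semitones apart, with A4 the higher.

13 semitones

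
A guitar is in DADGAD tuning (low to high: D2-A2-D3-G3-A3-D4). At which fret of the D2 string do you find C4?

C4 is 22 semitones above the open D2 (D–D#–E–F–…–A#–B–C), so it sits at fret 22.

22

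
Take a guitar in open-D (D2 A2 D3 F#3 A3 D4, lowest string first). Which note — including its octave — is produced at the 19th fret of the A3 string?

E5

The open A3 string plus 19 semitones: A–A#–B–C–…–D–D#–E.
The walk passes from B into C 2 times, so the octave number goes from 3 to 5.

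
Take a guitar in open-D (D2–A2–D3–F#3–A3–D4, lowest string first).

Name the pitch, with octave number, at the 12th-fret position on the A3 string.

A4

The open A3 string plus 12 semitones: A–A#–B–C–…–G–G#–A.
The walk passes from B into C once, so the octave number goes from 3 to 4.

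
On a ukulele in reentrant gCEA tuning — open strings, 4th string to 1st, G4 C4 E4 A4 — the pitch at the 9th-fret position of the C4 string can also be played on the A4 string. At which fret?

0

C4 at fret 9 is C4 + 9 semitones = A4.
The open A4 string is 9 semitones above the open C4, so the same pitch on the A4 string lies at fret 9 − 9 = 0.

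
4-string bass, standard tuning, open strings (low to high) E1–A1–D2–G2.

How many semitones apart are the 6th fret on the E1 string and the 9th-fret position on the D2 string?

E1 at fret 6 → A#1 (MIDI 34); D2 at fret 9 → B2 (MIDI 47).
34 − 47 = -13, so the two pitches are 13 semitones apart, with B2 the higher.

13 semitones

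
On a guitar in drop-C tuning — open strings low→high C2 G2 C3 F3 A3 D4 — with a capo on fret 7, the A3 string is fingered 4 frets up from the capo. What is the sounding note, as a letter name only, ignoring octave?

The capo raises the open A3 by 7 semitones to E4; fretting 4 more gives A3 + 7 + 4 = A3 + 11 semitones, landing on G#.
(Also written Ab.)

G#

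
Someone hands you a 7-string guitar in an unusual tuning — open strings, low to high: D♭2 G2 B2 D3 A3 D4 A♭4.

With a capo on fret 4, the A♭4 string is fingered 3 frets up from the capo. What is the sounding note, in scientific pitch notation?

The capo raises the open A♭4 by 4 semitones to C5; fretting 3 more gives A♭4 + 4 + 3 = A♭4 + 7 semitones = E♭5.

E♭5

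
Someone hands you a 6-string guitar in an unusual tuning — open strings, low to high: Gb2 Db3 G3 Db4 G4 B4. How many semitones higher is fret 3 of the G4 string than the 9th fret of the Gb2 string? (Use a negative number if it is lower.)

G4 at fret 3 → Bb4 (MIDI 70); Gb2 at fret 9 → Eb3 (MIDI 51).
70 − 51 = 19, so the two pitches are 19 semitones apart.

19 semitones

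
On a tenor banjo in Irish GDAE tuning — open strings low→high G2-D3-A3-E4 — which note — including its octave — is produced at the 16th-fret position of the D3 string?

D3 is MIDI 50. Adding 16 gives 66, which is F♯4.
(Equivalently spelled G♭4.)

F♯4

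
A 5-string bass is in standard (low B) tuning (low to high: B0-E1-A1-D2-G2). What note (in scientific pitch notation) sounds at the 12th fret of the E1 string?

Each fret is one semitone, so E1 + 12 = E2.

E2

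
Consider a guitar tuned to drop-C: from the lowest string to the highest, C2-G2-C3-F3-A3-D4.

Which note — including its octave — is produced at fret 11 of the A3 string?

G#4

Each fret is one semitone, so A3 + 11 = G#4.
(Equivalently spelled Ab4.)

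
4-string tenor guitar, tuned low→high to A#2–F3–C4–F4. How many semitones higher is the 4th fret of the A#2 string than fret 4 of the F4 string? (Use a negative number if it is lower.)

A#2 at fret 4 → D3 (MIDI 50); F4 at fret 4 → A4 (MIDI 69).
50 − 69 = -19, so the two pitches are 19 semitones apart.

-19 semitones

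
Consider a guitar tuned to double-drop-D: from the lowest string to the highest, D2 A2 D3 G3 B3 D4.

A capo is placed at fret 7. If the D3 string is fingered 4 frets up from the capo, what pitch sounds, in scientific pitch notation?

C♯4

The capo raises the open D3 by 7 semitones to A3; fretting 4 more gives D3 + 7 + 4 = D3 + 11 semitones = C♯4.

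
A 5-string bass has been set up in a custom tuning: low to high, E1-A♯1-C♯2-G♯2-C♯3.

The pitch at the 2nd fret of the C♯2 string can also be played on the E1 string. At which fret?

C♯2 at fret 2 is C♯2 + 2 semitones = D♯2.
The open E1 string is 9 semitones below the open C♯2, so the same pitch on the E1 string lies at fret 2 + 9 = 11.

11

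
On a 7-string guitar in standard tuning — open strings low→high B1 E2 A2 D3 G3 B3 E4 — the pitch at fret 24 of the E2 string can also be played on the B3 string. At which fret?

Fret 24 on E2 is MIDI 40 + 24 = 64 (E4). On the B3 string (open MIDI 59), that pitch is 64 − 59 = fret 5.

5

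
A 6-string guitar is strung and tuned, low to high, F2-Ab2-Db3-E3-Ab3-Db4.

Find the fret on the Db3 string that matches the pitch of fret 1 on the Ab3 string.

8

Fret 1 on Ab3 is MIDI 56 + 1 = 57 (A3). On the Db3 string (open MIDI 49), that pitch is 57 − 49 = fret 8.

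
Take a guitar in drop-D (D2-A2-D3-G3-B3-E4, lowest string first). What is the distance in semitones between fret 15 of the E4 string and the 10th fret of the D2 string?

E4 at fret 15 → G5 (MIDI 79); D2 at fret 10 → C3 (MIDI 48).
79 − 48 = 31, so the two pitches are 31 semitones apart, with G5 the higher.

31 semitones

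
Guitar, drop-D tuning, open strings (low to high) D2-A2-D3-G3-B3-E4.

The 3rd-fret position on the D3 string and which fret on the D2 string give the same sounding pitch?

D3 at fret 3 is D3 + 3 semitones = F3.
The open D2 string is 12 semitones below the open D3, so the same pitch on the D2 string lies at fret 3 + 12 = 15.

15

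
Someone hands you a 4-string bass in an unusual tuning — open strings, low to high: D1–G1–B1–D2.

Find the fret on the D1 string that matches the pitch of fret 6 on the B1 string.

B1 at fret 6 is B1 + 6 semitones = F2.
The open D1 string is 9 semitones below the open B1, so the same pitch on the D1 string lies at fret 6 + 9 = 15.

15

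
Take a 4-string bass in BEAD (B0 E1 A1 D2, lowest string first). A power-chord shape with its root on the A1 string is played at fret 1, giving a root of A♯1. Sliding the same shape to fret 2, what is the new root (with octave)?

B1

Moving from fret 1 to fret 2 shifts the root by 1 semitone.
A♯1 up 1 semitone is B1.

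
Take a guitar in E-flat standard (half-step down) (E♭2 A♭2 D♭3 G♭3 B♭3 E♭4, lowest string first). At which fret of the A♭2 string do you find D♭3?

D♭3 is 5 semitones above the open A♭2 (Ab–A–Bb–B–C–Db), so it sits at fret 5.

5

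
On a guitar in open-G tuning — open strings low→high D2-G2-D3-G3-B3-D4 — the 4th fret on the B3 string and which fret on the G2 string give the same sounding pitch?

Fret 4 on B3 is MIDI 59 + 4 = 63 (D#4). On the G2 string (open MIDI 43), that pitch is 63 − 43 = fret 20.

20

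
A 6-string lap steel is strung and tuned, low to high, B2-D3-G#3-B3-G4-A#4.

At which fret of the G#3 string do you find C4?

4

C4 is 4 semitones above the open G#3 (G#–A–A#–B–C), so it sits at fret 4.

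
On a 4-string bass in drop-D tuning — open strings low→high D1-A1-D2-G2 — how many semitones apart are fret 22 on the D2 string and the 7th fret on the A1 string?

20 semitones

D2 at fret 22 → C4 (MIDI 60); A1 at fret 7 → E2 (MIDI 40).
60 − 40 = 20, so the two pitches are 20 semitones apart, with C4 the higher.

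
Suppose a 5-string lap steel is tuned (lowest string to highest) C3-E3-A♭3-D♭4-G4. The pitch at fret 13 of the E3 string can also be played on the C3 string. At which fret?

E3 at fret 13 is E3 + 13 semitones = F4.
The open C3 string is 4 semitones below the open E3, so the same pitch on the C3 string lies at fret 13 + 4 = 17.

17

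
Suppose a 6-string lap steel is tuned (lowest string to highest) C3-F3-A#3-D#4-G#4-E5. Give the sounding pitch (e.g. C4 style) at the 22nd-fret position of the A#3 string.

Each fret is one semitone, so A#3 + 22 = G#5.

G#5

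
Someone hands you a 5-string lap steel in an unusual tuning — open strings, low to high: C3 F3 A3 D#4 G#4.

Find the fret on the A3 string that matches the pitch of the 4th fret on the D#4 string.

Fret 4 on D#4 is MIDI 63 + 4 = 67 (G4). On the A3 string (open MIDI 57), that pitch is 67 − 57 = fret 10.

10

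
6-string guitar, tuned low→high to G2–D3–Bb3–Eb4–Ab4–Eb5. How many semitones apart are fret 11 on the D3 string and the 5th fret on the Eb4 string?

D3 at fret 11 → Db4 (MIDI 61); Eb4 at fret 5 → Ab4 (MIDI 68).
61 − 68 = -7, so the two pitches are 7 semitones apart, with Ab4 the higher.

7 semitones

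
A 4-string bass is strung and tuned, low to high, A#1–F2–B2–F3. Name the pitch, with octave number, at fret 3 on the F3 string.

G#3

F3 is MIDI 53. Adding 3 gives 56, which is G#3.
(Equivalently spelled Ab3.)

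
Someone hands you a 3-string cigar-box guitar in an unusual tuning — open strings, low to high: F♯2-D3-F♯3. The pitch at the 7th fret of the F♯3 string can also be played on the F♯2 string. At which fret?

Fret 7 on F♯3 is MIDI 54 + 7 = 61 (C♯4). On the F♯2 string (open MIDI 42), that pitch is 61 − 42 = fret 19.

19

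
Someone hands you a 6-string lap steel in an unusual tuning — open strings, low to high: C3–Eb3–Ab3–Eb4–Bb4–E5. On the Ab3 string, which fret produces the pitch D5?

D5 is 18 semitones above the open Ab3 (Ab–A–Bb–B–…–C–Db–D), so it sits at fret 18.

18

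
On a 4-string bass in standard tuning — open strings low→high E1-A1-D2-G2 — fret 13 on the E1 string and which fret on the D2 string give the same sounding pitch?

3

E1 at fret 13 is E1 + 13 semitones = F2.
The open D2 string is 10 semitones above the open E1, so the same pitch on the D2 string lies at fret 13 − 10 = 3.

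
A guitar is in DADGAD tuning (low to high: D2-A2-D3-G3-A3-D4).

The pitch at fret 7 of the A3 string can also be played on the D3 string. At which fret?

14

Fret 7 on A3 is MIDI 57 + 7 = 64 (E4). On the D3 string (open MIDI 50), that pitch is 64 − 50 = fret 14.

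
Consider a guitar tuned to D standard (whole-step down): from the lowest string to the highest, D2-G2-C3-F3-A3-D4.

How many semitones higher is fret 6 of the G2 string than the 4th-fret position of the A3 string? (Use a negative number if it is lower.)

G2 at fret 6 → C#3 (MIDI 49); A3 at fret 4 → C#4 (MIDI 61).
49 − 61 = -12, so the two pitches are 12 semitones apart.

-12 semitones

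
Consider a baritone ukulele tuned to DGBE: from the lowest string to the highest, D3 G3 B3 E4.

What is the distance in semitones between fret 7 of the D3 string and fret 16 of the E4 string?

23 semitones

D3 at fret 7 → A3 (MIDI 57); E4 at fret 16 → G#5 (MIDI 80).
57 − 80 = -23, so the two pitches are 23 semitones apart, with G#5 the higher.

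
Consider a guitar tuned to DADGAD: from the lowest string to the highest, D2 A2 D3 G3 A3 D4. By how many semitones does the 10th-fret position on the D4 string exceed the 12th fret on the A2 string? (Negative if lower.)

15 semitones

D4 at fret 10 → C5 (MIDI 72); A2 at fret 12 → A3 (MIDI 57).
72 − 57 = 15, so the two pitches are 15 semitones apart.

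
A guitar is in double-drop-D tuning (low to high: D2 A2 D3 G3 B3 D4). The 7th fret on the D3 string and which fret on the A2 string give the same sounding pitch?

12

Fret 7 on D3 is MIDI 50 + 7 = 57 (A3). On the A2 string (open MIDI 45), that pitch is 57 − 45 = fret 12.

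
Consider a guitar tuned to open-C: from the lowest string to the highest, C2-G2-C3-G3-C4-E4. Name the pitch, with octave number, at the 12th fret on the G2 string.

The open G2 string plus 12 semitones: G–G#–A–A#–…–F–F#–G.
The walk passes from B into C once, so the octave number goes from 2 to 3.

G3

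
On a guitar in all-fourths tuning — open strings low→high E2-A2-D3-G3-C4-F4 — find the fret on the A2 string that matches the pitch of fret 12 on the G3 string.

Fret 12 on G3 is MIDI 55 + 12 = 67 (G4). On the A2 string (open MIDI 45), that pitch is 67 − 45 = fret 22.

22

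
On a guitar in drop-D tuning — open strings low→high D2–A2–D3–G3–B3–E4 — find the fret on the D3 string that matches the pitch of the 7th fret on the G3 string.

12

Fret 7 on G3 is MIDI 55 + 7 = 62 (D4). On the D3 string (open MIDI 50), that pitch is 62 − 50 = fret 12.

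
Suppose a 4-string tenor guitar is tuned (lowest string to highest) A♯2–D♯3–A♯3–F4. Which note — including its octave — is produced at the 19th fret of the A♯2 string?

A♯2 is MIDI 46. Adding 19 gives 65, which is F4.

F4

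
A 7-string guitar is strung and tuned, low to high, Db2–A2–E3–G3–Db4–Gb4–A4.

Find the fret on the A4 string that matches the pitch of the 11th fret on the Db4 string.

Db4 at fret 11 is Db4 + 11 semitones = C5.
The open A4 string is 8 semitones above the open Db4, so the same pitch on the A4 string lies at fret 11 − 8 = 3.

3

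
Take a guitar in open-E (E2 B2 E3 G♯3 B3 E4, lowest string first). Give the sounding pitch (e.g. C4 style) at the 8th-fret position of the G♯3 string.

The open G♯3 string plus 8 semitones: G#–A–A#–B–C–C#–D–D#–E.
The walk passes from B into C once, so the octave number goes from 3 to 4.

E4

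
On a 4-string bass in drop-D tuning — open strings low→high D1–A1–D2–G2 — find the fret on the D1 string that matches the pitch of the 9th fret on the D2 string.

21

D2 at fret 9 is D2 + 9 semitones = B2.
The open D1 string is 12 semitones below the open D2, so the same pitch on the D1 string lies at fret 9 + 12 = 21.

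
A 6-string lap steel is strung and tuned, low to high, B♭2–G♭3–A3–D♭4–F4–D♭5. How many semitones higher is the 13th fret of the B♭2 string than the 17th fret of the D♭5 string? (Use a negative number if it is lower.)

B♭2 at fret 13 → B3 (MIDI 59); D♭5 at fret 17 → G♭6 (MIDI 90).
59 − 90 = -31, so the two pitches are 31 semitones apart.

-31 semitones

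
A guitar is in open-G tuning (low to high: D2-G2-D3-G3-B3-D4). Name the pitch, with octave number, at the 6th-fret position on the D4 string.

G♯4

D4 is MIDI 62. Adding 6 gives 68, which is G♯4.
(Equivalently spelled A♭4.)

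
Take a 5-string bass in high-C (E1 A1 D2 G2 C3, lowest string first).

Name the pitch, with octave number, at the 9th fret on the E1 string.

C♯2

E1 is MIDI 28. Adding 9 gives 37, which is C♯2.
(Equivalently spelled D♭2.)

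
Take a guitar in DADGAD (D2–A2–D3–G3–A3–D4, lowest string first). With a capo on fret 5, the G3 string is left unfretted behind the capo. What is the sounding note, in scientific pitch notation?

The capo raises the open G3 by 5 semitones to C4; fretting 0 more gives G3 + 5 + 0 = G3 + 5 semitones = C4.

C4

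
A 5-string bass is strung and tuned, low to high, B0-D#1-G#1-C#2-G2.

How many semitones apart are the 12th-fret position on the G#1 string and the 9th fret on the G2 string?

G#1 at fret 12 → G#2 (MIDI 44); G2 at fret 9 → E3 (MIDI 52).
44 − 52 = -8, so the two pitches are 8 semitones apart, with E3 the higher.

8 semitones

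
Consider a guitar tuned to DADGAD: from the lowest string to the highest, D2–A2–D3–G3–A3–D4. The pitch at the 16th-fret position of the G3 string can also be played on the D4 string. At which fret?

9

G3 at fret 16 is G3 + 16 semitones = B4.
The open D4 string is 7 semitones above the open G3, so the same pitch on the D4 string lies at fret 16 − 7 = 9.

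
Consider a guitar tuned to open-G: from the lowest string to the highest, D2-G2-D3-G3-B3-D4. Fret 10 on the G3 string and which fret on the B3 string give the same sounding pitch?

Fret 10 on G3 is MIDI 55 + 10 = 65 (F4). On the B3 string (open MIDI 59), that pitch is 65 − 59 = fret 6.

6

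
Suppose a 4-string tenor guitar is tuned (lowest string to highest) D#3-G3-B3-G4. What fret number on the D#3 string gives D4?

11

D4 is 11 semitones above the open D#3 (D#–E–F–F#–…–C–C#–D), so it sits at fret 11.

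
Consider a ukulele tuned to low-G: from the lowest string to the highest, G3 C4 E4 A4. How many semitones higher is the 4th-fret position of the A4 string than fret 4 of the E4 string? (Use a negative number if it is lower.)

A4 at fret 4 → C#5 (MIDI 73); E4 at fret 4 → G#4 (MIDI 68).
73 − 68 = 5, so the two pitches are 5 semitones apart.

5 semitones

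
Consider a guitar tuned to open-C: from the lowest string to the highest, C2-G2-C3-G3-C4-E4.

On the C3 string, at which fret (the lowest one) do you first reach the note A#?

From C3, count semitones up the chromatic scale until reaching A#: C–C#–D–D#–…–G#–A–A# — 10 steps.

10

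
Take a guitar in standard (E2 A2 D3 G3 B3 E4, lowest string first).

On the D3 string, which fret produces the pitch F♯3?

4

F♯3 is 4 semitones above the open D3 (D–D#–E–F–F#), so it sits at fret 4.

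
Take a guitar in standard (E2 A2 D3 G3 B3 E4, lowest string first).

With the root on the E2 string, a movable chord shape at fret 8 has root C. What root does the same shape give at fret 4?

Moving from fret 8 to fret 4 shifts the root by -4 semitones.
C down 4 semitones is G♯.

G♯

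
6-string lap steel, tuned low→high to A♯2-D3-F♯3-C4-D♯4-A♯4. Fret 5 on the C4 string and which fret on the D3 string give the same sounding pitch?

C4 at fret 5 is C4 + 5 semitones = F4.
The open D3 string is 10 semitones below the open C4, so the same pitch on the D3 string lies at fret 5 + 10 = 15.

15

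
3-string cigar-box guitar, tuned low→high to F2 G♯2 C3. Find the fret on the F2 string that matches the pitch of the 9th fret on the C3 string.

C3 at fret 9 is C3 + 9 semitones = A3.
The open F2 string is 7 semitones below the open C3, so the same pitch on the F2 string lies at fret 9 + 7 = 16.

16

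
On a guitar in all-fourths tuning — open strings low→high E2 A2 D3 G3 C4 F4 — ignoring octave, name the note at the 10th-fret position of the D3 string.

C

D3 is MIDI 50. Adding 10 gives 60; 60 mod 12 = 0, i.e. C.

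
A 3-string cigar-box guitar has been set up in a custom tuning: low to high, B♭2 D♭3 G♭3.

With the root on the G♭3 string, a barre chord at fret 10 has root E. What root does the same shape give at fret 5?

B

Moving from fret 10 to fret 5 shifts the root by -5 semitones.
E down 5 semitones is B.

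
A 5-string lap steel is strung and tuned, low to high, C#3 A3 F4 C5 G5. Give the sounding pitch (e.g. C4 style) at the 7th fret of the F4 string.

Each fret is one semitone, so F4 + 7 = C5.

C5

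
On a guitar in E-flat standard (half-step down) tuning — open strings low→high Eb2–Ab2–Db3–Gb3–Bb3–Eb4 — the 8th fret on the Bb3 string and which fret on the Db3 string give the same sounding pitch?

Fret 8 on Bb3 is MIDI 58 + 8 = 66 (Gb4). On the Db3 string (open MIDI 49), that pitch is 66 − 49 = fret 17.

17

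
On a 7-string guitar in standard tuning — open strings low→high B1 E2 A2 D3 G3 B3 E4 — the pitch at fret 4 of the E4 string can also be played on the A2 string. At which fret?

23

Fret 4 on E4 is MIDI 64 + 4 = 68 (G#4). On the A2 string (open MIDI 45), that pitch is 68 − 45 = fret 23.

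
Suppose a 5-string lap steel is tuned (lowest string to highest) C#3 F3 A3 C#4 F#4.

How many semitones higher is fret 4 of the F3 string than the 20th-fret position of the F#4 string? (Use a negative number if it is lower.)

-29 semitones

F3 at fret 4 → A3 (MIDI 57); F#4 at fret 20 → D6 (MIDI 86).
57 − 86 = -29, so the two pitches are 29 semitones apart.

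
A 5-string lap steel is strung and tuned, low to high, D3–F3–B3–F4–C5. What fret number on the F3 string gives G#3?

3

G#3 is 3 semitones above the open F3 (F–F#–G–G#), so it sits at fret 3.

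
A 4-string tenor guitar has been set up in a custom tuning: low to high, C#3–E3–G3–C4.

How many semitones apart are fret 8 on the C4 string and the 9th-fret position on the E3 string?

7 semitones

C4 at fret 8 → G#4 (MIDI 68); E3 at fret 9 → C#4 (MIDI 61).
68 − 61 = 7, so the two pitches are 7 semitones apart, with G#4 the higher.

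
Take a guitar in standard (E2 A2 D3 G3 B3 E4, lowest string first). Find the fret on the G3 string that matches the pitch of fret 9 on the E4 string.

18

E4 at fret 9 is E4 + 9 semitones = C♯5.
The open G3 string is 9 semitones below the open E4, so the same pitch on the G3 string lies at fret 9 + 9 = 18.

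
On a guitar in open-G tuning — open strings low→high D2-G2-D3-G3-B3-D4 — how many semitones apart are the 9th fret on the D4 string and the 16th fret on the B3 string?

D4 at fret 9 → B4 (MIDI 71); B3 at fret 16 → D#5 (MIDI 75).
71 − 75 = -4, so the two pitches are 4 semitones apart, with D#5 the higher.

4 semitones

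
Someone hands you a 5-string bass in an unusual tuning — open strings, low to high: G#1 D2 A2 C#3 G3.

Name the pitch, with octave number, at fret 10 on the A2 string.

A2 is MIDI 45. Adding 10 gives 55, which is G3.

G3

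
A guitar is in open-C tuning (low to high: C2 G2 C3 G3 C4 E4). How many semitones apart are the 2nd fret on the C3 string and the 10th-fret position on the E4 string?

C3 at fret 2 → D3 (MIDI 50); E4 at fret 10 → D5 (MIDI 74).
50 − 74 = -24, so the two pitches are 24 semitones apart, with D5 the higher.

24 semitones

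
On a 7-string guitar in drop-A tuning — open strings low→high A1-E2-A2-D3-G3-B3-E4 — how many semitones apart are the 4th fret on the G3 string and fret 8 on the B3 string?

8 semitones

G3 at fret 4 → B3 (MIDI 59); B3 at fret 8 → G4 (MIDI 67).
59 − 67 = -8, so the two pitches are 8 semitones apart, with G4 the higher.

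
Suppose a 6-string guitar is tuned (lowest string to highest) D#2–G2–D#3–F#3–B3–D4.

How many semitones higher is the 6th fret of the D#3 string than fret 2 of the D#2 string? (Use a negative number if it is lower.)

D#3 at fret 6 → A3 (MIDI 57); D#2 at fret 2 → F2 (MIDI 41).
57 − 41 = 16, so the two pitches are 16 semitones apart.

16 semitones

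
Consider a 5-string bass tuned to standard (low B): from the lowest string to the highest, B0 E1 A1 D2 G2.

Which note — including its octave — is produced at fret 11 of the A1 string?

A1 is MIDI 33. Adding 11 gives 44, which is G♯2.
(Equivalently spelled A♭2.)

G♯2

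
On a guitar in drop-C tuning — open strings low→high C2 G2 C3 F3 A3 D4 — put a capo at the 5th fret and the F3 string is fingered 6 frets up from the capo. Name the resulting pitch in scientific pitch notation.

The capo raises the open F3 by 5 semitones to A♯3; fretting 6 more gives F3 + 5 + 6 = F3 + 11 semitones = E4.

E4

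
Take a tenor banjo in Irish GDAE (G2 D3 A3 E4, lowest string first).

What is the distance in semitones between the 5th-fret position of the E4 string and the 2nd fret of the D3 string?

E4 at fret 5 → A4 (MIDI 69); D3 at fret 2 → E3 (MIDI 52).
69 − 52 = 17, so the two pitches are 17 semitones apart, with A4 the higher.

17 semitones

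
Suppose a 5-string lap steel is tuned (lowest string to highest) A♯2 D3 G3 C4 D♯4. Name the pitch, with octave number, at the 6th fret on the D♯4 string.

D♯4 is MIDI 63. Adding 6 gives 69, which is A4.

A4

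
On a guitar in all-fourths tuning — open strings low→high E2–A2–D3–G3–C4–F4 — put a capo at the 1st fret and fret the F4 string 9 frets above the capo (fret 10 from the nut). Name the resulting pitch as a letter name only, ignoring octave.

D#

The capo raises the open F4 by 1 semitone to F#4; fretting 9 more gives F4 + 1 + 9 = F4 + 10 semitones, landing on D#.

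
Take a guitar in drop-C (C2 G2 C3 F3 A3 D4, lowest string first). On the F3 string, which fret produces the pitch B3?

B3 is 6 semitones above the open F3 (F–F#–G–G#–A–A#–B), so it sits at fret 6.

6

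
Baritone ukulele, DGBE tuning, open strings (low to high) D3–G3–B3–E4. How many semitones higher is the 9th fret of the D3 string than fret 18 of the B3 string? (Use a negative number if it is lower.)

D3 at fret 9 → B3 (MIDI 59); B3 at fret 18 → F5 (MIDI 77).
59 − 77 = -18, so the two pitches are 18 semitones apart.

-18 semitones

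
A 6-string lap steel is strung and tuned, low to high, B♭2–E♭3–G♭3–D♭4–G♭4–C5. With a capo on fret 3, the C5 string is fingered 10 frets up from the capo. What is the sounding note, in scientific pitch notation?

D♭6

The capo raises the open C5 by 3 semitones to E♭5; fretting 10 more gives C5 + 3 + 10 = C5 + 13 semitones = D♭6.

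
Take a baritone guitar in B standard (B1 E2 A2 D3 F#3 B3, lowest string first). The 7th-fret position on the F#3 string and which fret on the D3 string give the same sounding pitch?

Fret 7 on F#3 is MIDI 54 + 7 = 61 (C#4). On the D3 string (open MIDI 50), that pitch is 61 − 50 = fret 11.

11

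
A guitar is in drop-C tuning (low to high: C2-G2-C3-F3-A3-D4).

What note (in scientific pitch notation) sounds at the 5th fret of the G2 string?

C3

Each fret is one semitone, so G2 + 5 = C3.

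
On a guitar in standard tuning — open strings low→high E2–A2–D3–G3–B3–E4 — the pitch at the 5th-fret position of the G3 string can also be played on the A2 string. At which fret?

Fret 5 on G3 is MIDI 55 + 5 = 60 (C4). On the A2 string (open MIDI 45), that pitch is 60 − 45 = fret 15.

15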